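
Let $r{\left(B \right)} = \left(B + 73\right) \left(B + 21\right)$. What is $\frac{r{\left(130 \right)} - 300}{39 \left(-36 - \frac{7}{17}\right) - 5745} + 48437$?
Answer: $\frac{5899401221}{121806} \approx 48433.0$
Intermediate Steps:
$r{\left(B \right)} = \left(21 + B\right) \left(73 + B\right)$ ($r{\left(B \right)} = \left(73 + B\right) \left(21 + B\right) = \left(21 + B\right) \left(73 + B\right)$)
$\frac{r{\left(130 \right)} - 300}{39 \left(-36 - \frac{7}{17}\right) - 5745} + 48437 = \frac{\left(1533 + 130^{2} + 94 \cdot 130\right) - 300}{39 \left(-36 - \frac{7}{17}\right) - 5745} + 48437 = \frac{\left(1533 + 16900 + 12220\right) - 300}{39 \left(-36 - \frac{7}{17}\right) - 5745} + 48437 = \frac{30653 - 300}{39 \left(-36 - \frac{7}{17}\right) - 5745} + 48437 = \frac{30353}{39 \left(- \frac{619}{17}\right) - 5745} + 48437 = \frac{30353}{- \frac{24141}{17} - 5745} + 48437 = \frac{30353}{- \frac{121806}{17}} + 48437 = 30353 \left(- \frac{17}{121806}\right) + 48437 = - \frac{516001}{121806} + 48437 = \frac{5899401221}{121806}$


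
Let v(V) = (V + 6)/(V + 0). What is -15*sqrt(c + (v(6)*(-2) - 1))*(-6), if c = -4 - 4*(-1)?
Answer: 90*I*sqrt(5) ≈ 201.25*I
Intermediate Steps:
c = 0 (c = -4 - 1*(-4) = -4 + 4 = 0)
v(V) = (6 + V)/V
-15*sqrt(c + (v(6)*(-2) - 1))*(-6) = -15*sqrt(0 + (((6 + 6)/6)*(-2) - 1))*(-6) = -15*sqrt(0 + (((1/6)*12)*(-2) - 1))*(-6) = -15*sqrt(0 + (2*(-2) - 1))*(-6) = -15*sqrt(0 + (-4 - 1))*(-6) = -15*sqrt(0 - 5)*(-6) = -15*I*sqrt(5)*(-6) = 90*I*sqrt(5)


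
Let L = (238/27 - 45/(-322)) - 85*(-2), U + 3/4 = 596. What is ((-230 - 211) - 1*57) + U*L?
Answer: 3687115163/34776 ≈ 1.0602e+5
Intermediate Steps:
U = 2381/4 (U = -¾ + 596 = 2381/4 ≈ 595.25)
L = 1555831/8694 (L = (238*(1/27) - 45*(-1/322)) + 170 = (238/27 + 45/322) + 170 = 77851/8694 + 170 = 1555831/8694 ≈ 178.95)
((-230 - 211) - 1*57) + U*L = ((-230 - 211) - 1*57) + (2381/4)*(1555831/8694) = (-441 - 57) + 3704433611/34776 = -498 + 3704433611/34776 = 3687115163/34776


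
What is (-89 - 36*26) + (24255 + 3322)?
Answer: 26552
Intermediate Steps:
(-89 - 36*26) + (24255 + 3322) = (-89 - 936) + 27577 = -1025 + 27577 = 26552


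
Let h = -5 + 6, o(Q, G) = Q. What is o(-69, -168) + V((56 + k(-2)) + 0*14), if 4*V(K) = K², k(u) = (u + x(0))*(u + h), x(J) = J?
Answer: 772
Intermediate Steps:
h = 1
k(u) = u*(1 + u) (k(u) = (u + 0)*(u + 1) = u*(1 + u))
V(K) = K²/4
o(-69, -168) + V((56 + k(-2)) + 0*14) = -69 + ((56 - 2*(1 - 2)) + 0*14)²/4 = -69 + ((56 - 2*(-1)) + 0)²/4 = -69 + ((56 + 2) + 0)²/4 = -69 + (58 + 0)²/4 = -69 + (¼)*58² = -69 + (¼)*3364 = -69 + 841 = 772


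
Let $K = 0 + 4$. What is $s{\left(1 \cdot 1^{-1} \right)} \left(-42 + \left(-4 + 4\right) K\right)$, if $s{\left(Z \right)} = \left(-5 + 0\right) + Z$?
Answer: $168$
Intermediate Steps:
$s{\left(Z \right)} = -5 + Z$
$K = 4$
$s{\left(1 \cdot 1^{-1} \right)} \left(-42 + \left(-4 + 4\right) K\right) = \left(-5 + 1 \cdot 1^{-1}\right) \left(-42 + \left(-4 + 4\right) 4\right) = \left(-5 + 1 \cdot 1\right) \left(-42 + 0 \cdot 4\right) = \left(-5 + 1\right) \left(-42 + 0\right) = \left(-4\right) \left(-42\right) = 168$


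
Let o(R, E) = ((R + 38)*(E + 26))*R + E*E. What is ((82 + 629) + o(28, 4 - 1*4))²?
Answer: 2377440081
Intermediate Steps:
o(R, E) = E² + R*(26 + E)*(38 + R) (o(R, E) = ((38 + R)*(26 + E))*R + E² = ((26 + E)*(38 + R))*R + E² = R*(26 + E)*(38 + R) + E² = E² + R*(26 + E)*(38 + R))
((82 + 629) + o(28, 4 - 1*4))² = ((82 + 629) + ((4 - 1*4)² + 26*28² + 988*28 + (4 - 1*4)*28² + 38*(4 - 1*4)*28))² = (711 + ((4 - 4)² + 26*784 + 27664 + (4 - 4)*784 + 38*(4 - 4)*28))² = (711 + (0² + 20384 + 27664 + 0*784 + 38*0*28))² = (711 + (0 + 20384 + 27664 + 0 + 0))² = (711 + 48048)² = 48759² = 2377440081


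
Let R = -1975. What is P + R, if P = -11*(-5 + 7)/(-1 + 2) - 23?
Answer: -2020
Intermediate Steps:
P = -45 (P = -22/1 - 23 = -22 - 23 = -45)
P + R = -45 - 1975 = -2020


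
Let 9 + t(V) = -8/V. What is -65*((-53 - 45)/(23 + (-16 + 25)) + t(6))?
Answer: 41795/48 ≈ 870.73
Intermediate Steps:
t(V) = -9 - 8/V
-65*((-53 - 45)/(23 + (-16 + 25)) + t(6)) = -65*((-53 - 45)/(23 + (-16 + 25)) + (-9 - 8/6)) = -65*(-98/(23 + 9) + (-9 - 8*⅙)) = -65*(-98/32 + (-9 - 4/3)) = -65*(-98*1/32 - 31/3) = -65*(-49/16 - 31/3) = -65*(-643/48) = 41795/48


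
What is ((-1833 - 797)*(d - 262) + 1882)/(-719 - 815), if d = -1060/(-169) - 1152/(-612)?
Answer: -961730363/2203591 ≈ -436.44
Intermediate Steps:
d = 23428/2873 (d = -1060*(-1/169) - 1152*(-1/612) = 1060/169 + 32/17 = 23428/2873 ≈ 8.1545)
((-1833 - 797)*(d - 262) + 1882)/(-719 - 815) = ((-1833 - 797)*(23428/2873 - 262) + 1882)/(-719 - 815) = (-2630*(-729298/2873) + 1882)/(-1534) = (1918053740/2873 + 1882)*(-1/1534) = (1923460726/2873)*(-1/1534) = -961730363/2203591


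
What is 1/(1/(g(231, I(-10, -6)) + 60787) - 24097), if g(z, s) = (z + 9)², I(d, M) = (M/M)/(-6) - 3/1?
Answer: -118387/2852771538 ≈ -4.1499e-5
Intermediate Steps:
I(d, M) = -19/6 (I(d, M) = 1*(-⅙) - 3*1 = -⅙ - 3 = -19/6)
g(z, s) = (9 + z)²
1/(1/(g(231, I(-10, -6)) + 60787) - 24097) = 1/(1/((9 + 231)² + 60787) - 24097) = 1/(1/(240² + 60787) - 24097) = 1/(1/(57600 + 60787) - 24097) = 1/(1/118387 - 24097) = 1/(-2852771538/118387) = -118387/2852771538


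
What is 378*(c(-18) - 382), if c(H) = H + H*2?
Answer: -164808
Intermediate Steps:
c(H) = 3*H (c(H) = H + 2*H = 3*H)
378*(c(-18) - 382) = 378*(3*(-18) - 382) = 378*(-54 - 382) = 378*(-436) = -164808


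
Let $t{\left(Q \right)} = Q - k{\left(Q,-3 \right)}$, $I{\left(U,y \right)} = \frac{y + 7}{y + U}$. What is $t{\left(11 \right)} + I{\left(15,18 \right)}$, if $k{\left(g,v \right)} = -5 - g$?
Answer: $\frac{916}{33} \approx 27.758$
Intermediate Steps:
$I{\left(U,y \right)} = \frac{7 + y}{U + y}$
$t{\left(Q \right)} = 5 + 2 Q$ ($t{\left(Q \right)} = Q - \left(-5 - Q\right) = Q + \left(5 + Q\right) = 5 + 2 Q$)
$t{\left(11 \right)} + I{\left(15,18 \right)} = \left(5 + 2 \cdot 11\right) + \frac{7 + 18}{15 + 18} = \left(5 + 22\right) + \frac{1}{33} \cdot 25 = 27 + \frac{1}{33} \cdot 25 = 27 + \frac{25}{33} = \frac{916}{33}$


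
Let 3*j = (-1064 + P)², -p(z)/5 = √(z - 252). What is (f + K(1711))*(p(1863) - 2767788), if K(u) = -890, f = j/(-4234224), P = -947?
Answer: 869502307079483/352852 + 56547111005*√179/4234224 ≈ 2.4644e+9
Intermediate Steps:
p(z) = -5*√(-252 + z) (p(z) = -5*√(z - 252) = -5*√(-252 + z))
j = 4044121/3 (j = (-1064 - 947)²/3 = (⅓)*(-2011)² = (⅓)*4044121 = 4044121/3 ≈ 1.3480e+6)
f = -4044121/12702672 (f = (4044121/3)/(-4234224) = (4044121/3)*(-1/4234224) = -4044121/12702672 ≈ -0.31837)
(f + K(1711))*(p(1863) - 2767788) = (-4044121/12702672 - 890)*(-5*√(-252 + 1863) - 2767788) = -11309422201*(-15*√179 - 2767788)/12702672 = -11309422201*(-2767788 - 15*√179)/12702672 = 869502307079483/352852 + 56547111005*√179/4234224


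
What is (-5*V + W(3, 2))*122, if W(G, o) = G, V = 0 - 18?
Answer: 11346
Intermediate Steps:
V = -18
(-5*V + W(3, 2))*122 = (-5*(-18) + 3)*122 = (90 + 3)*122 = 93*122 = 11346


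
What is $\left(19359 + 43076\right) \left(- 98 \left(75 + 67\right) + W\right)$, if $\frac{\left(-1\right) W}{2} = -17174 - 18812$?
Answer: $3624726360$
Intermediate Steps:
$W = 71972$ ($W = - 2 \left(-17174 - 18812\right) = \left(-2\right) \left(-35986\right) = 71972$)
$\left(19359 + 43076\right) \left(- 98 \left(75 + 67\right) + W\right) = \left(19359 + 43076\right) \left(- 98 \left(75 + 67\right) + 71972\right) = 62435 \left(\left(-98\right) 142 + 71972\right) = 62435 \left(-13916 + 71972\right) = 62435 \cdot 58056 = 3624726360$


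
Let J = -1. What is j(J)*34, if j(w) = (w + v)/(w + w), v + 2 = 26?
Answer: -391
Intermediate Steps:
v = 24 (v = -2 + 26 = 24)
j(w) = (24 + w)/(2*w) (j(w) = (w + 24)/(w + w) = (24 + w)/((2*w)) = (24 + w)*(1/(2*w)) = (24 + w)/(2*w))
j(J)*34 = ((½)*(24 - 1)/(-1))*34 = ((½)*(-1)*23)*34 = -23/2*34 = -391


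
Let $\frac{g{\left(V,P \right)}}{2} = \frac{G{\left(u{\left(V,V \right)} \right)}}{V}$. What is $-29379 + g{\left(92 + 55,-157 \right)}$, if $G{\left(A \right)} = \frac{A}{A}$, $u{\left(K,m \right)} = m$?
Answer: $- \frac{4318711}{147} \approx -29379.0$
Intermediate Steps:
$G{\left(A \right)} = 1$
$g{\left(V,P \right)} = \frac{2}{V}$ ($g{\left(V,P \right)} = 2 \cdot 1 \frac{1}{V} = \frac{2}{V}$)
$-29379 + g{\left(92 + 55,-157 \right)} = -29379 + \frac{2}{92 + 55} = -29379 + \frac{2}{147} = - \frac{4318711}{147}$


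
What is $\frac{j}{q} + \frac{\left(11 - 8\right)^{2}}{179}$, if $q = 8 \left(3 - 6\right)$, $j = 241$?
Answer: $- \frac{42923}{4296} \approx -9.9914$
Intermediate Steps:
$q = -24$ ($q = 8 \left(-3\right) = -24$)
$\frac{j}{q} + \frac{\left(11 - 8\right)^{2}}{179} = \frac{241}{-24} + \frac{\left(11 - 8\right)^{2}}{179} = 241 \left(- \frac{1}{24}\right) + 3^{2} \cdot \frac{1}{179} = - \frac{241}{24} + 9 \cdot \frac{1}{179} = - \frac{241}{24} + \frac{9}{179} = - \frac{42923}{4296}$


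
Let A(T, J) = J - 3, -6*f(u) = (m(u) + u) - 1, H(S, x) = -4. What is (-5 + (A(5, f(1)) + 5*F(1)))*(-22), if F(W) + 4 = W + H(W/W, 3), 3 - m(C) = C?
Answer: 2860/3 ≈ 953.33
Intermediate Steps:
m(C) = 3 - C
f(u) = -1/3 (f(u) = -(((3 - u) + u) - 1)/6 = -(3 - 1)/6 = -1/6*2 = -1/3)
A(T, J) = -3 + J
F(W) = -8 + W (F(W) = -4 + (W - 4) = -4 + (-4 + W) = -8 + W)
(-5 + (A(5, f(1)) + 5*F(1)))*(-22) = (-5 + ((-3 - 1/3) + 5*(-8 + 1)))*(-22) = (-5 + (-10/3 + 5*(-7)))*(-22) = (-5 + (-10/3 - 35))*(-22) = (-5 - 115/3)*(-22) = -130/3*(-22) = 2860/3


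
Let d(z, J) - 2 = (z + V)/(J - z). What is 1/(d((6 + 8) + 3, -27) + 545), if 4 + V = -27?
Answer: 22/12041 ≈ 0.0018271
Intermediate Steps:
V = -31 (V = -4 - 27 = -31)
d(z, J) = 2 + (-31 + z)/(J - z) (d(z, J) = 2 + (z - 31)/(J - z) = 2 + (-31 + z)/(J - z))
1/(d((6 + 8) + 3, -27) + 545) = 1/((-31 - ((6 + 8) + 3) + 2*(-27))/(-27 - ((6 + 8) + 3)) + 545) = 1/((-31 - (14 + 3) - 54)/(-27 - (14 + 3)) + 545) = 1/((-31 - 1*17 - 54)/(-27 - 1*17) + 545) = 1/((-31 - 17 - 54)/(-27 - 17) + 545) = 1/(-102/(-44) + 545) = 1/(-1/44*(-102) + 545) = 1/(51/22 + 545) = 1/(12041/22) = 22/12041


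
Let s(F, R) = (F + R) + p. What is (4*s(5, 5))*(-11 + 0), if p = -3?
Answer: -308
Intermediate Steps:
s(F, R) = -3 + F + R (s(F, R) = (F + R) - 3 = -3 + F + R)
(4*s(5, 5))*(-11 + 0) = (4*(-3 + 5 + 5))*(-11 + 0) = (4*7)*(-11) = 28*(-11) = -308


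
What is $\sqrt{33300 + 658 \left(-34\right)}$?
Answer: $4 \sqrt{683} \approx 104.54$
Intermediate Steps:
$\sqrt{33300 + 658 \left(-34\right)} = \sqrt{33300 - 22372} = \sqrt{10928} = 4 \sqrt{683}$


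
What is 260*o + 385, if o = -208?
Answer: -53695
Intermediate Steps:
260*o + 385 = 260*(-208) + 385 = -54080 + 385 = -53695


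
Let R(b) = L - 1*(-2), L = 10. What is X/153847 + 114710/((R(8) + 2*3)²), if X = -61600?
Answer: 8813915485/24923214 ≈ 353.64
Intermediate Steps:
R(b) = 12 (R(b) = 10 - 1*(-2) = 10 + 2 = 12)
X/153847 + 114710/((R(8) + 2*3)²) = -61600/153847 + 114710/((12 + 2*3)²) = -61600*1/153847 + 114710/((12 + 6)²) = -61600/153847 + 114710/(18²) = -61600/153847 + 114710/324 = -61600/153847 + 114710*(1/324) = -61600/153847 + 57355/162 = 8813915485/24923214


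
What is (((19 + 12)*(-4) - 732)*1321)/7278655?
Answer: -1130776/7278655 ≈ -0.15535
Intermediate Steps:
(((19 + 12)*(-4) - 732)*1321)/7278655 = ((31*(-4) - 732)*1321)*(1/7278655) = ((-124 - 732)*1321)*(1/7278655) = -856*1321*(1/7278655) = -1130776*1/7278655 = -1130776/7278655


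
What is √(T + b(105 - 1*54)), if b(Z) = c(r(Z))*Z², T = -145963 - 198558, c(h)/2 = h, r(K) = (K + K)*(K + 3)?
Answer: √28308095 ≈ 5320.5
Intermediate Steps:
r(K) = 2*K*(3 + K) (r(K) = (2*K)*(3 + K) = 2*K*(3 + K))
c(h) = 2*h
T = -344521
b(Z) = 4*Z³*(3 + Z) (b(Z) = (2*(2*Z*(3 + Z)))*Z² = (4*Z*(3 + Z))*Z² = 4*Z³*(3 + Z))
√(T + b(105 - 1*54)) = √(-344521 + 4*(105 - 1*54)³*(3 + (105 - 1*54))) = √(-344521 + 4*(105 - 54)³*(3 + (105 - 54))) = √(-344521 + 4*51³*(3 + 51)) = √(-344521 + 4*132651*54) = √(-344521 + 28652616) = √28308095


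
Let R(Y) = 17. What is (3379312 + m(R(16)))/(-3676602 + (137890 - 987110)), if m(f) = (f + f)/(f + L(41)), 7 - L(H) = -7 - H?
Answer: -121655249/162929592 ≈ -0.74667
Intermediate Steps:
L(H) = 14 + H (L(H) = 7 - (-7 - H) = 7 + (7 + H) = 14 + H)
m(f) = 2*f/(55 + f) (m(f) = (f + f)/(f + (14 + 41)) = (2*f)/(f + 55) = (2*f)/(55 + f) = 2*f/(55 + f))
(3379312 + m(R(16)))/(-3676602 + (137890 - 987110)) = (3379312 + 2*17/(55 + 17))/(-3676602 + (137890 - 987110)) = (3379312 + 2*17/72)/(-3676602 - 849220) = (3379312 + 2*17*(1/72))/(-4525822) = (3379312 + 17/36)*(-1/4525822) = (121655249/36)*(-1/4525822) = -121655249/162929592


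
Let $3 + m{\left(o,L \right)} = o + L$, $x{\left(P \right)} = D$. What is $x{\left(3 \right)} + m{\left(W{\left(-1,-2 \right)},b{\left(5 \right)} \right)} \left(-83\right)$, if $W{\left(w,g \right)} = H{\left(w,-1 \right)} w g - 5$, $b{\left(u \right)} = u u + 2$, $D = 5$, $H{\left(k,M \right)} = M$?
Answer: $-1406$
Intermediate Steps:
$b{\left(u \right)} = 2 + u^{2}$ ($b{\left(u \right)} = u^{2} + 2 = 2 + u^{2}$)
$W{\left(w,g \right)} = -5 - g w$ ($W{\left(w,g \right)} = - w g - 5 = - g w - 5 = -5 - g w$)
$x{\left(P \right)} = 5$
$m{\left(o,L \right)} = -3 + L + o$ ($m{\left(o,L \right)} = -3 + \left(o + L\right) = -3 + \left(L + o\right) = -3 + L + o$)
$x{\left(3 \right)} + m{\left(W{\left(-1,-2 \right)},b{\left(5 \right)} \right)} \left(-83\right) = 5 + \left(-3 + \left(2 + 5^{2}\right) - \left(5 - -2\right)\right) \left(-83\right) = 5 + \left(-3 + \left(2 + 25\right) - 7\right) \left(-83\right) = 5 + \left(-3 + 27 - 7\right) \left(-83\right) = 5 + 17 \left(-83\right) = 5 - 1411 = -1406$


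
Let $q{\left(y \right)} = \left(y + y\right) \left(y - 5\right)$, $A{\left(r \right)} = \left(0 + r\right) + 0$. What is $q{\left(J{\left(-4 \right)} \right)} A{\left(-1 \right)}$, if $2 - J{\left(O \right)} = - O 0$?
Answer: $12$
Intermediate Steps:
$J{\left(O \right)} = 2$ ($J{\left(O \right)} = 2 - - O 0 = 2 - 0 = 2 + 0 = 2$)
$A{\left(r \right)} = r$ ($A{\left(r \right)} = r + 0 = r$)
$q{\left(y \right)} = 2 y \left(-5 + y\right)$
$q{\left(J{\left(-4 \right)} \right)} A{\left(-1 \right)} = 2 \cdot 2 \left(-5 + 2\right) \left(-1\right) = 2 \cdot 2 \left(-3\right) \left(-1\right) = \left(-12\right) \left(-1\right) = 12$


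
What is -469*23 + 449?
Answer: -10338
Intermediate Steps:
-469*23 + 449 = -10787 + 449 = -10338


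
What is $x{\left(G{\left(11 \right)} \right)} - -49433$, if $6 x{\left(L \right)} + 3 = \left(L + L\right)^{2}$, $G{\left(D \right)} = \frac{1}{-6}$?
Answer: $\frac{1334678}{27} \approx 49433.0$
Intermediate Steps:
$G{\left(D \right)} = - \frac{1}{6}$
$x{\left(L \right)} = - \frac{1}{2} + \frac{2 L^{2}}{3}$ ($x{\left(L \right)} = - \frac{1}{2} + \frac{\left(L + L\right)^{2}}{6} = - \frac{1}{2} + \frac{\left(2 L\right)^{2}}{6} = - \frac{1}{2} + \frac{4 L^{2}}{6} = - \frac{1}{2} + \frac{2 L^{2}}{3}$)
$x{\left(G{\left(11 \right)} \right)} - -49433 = \left(- \frac{1}{2} + \frac{2 \left(- \frac{1}{6}\right)^{2}}{3}\right) - -49433 = \left(- \frac{1}{2} + \frac{2}{3} \cdot \frac{1}{36}\right) + 49433 = \left(- \frac{1}{2} + \frac{1}{54}\right) + 49433 = - \frac{13}{27} + 49433 = \frac{1334678}{27}$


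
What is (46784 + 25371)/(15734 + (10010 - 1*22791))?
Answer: 72155/2953 ≈ 24.434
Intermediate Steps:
(46784 + 25371)/(15734 + (10010 - 1*22791)) = 72155/(15734 + (10010 - 22791)) = 72155/(15734 - 12781) = 72155/2953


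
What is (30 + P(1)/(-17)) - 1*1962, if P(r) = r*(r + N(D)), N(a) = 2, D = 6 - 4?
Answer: -32847/17 ≈ -1932.2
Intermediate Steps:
D = 2
P(r) = r*(2 + r) (P(r) = r*(r + 2) = r*(2 + r))
(30 + P(1)/(-17)) - 1*1962 = (30 + (1*(2 + 1))/(-17)) - 1*1962 = (30 - 3/17) - 1962 = 507/17 - 1962 = -32847/17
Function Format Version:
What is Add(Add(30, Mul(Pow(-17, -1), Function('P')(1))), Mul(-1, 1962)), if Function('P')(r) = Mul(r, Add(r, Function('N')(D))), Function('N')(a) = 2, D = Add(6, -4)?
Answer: Rational(-32847, 17) ≈ -1932.2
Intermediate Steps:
D = 2
Function('P')(r) = Mul(r, Add(2, r)) (Function('P')(r) = Mul(r, Add(r, 2)) = Mul(r, Add(2, r)))
Add(Add(30, Mul(Pow(-17, -1), Function('P')(1))), Mul(-1, 1962)) = Add(Add(30, Mul(Pow(-17, -1), Mul(1, Add(2, 1)))), Mul(-1, 1962)) = Add(Add(30, Mul(Rational(-1, 17), Mul(1, 3))), -1962) = Add(Add(30, Mul(Rational(-1, 17), 3)), -1962) = Add(Add(30, Rational(-3, 17)), -1962) = Add(Rational(507, 17), -1962) = Rational(-32847, 17)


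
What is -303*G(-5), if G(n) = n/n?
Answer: -303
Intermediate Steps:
G(n) = 1
-303*G(-5) = -303*1 = -303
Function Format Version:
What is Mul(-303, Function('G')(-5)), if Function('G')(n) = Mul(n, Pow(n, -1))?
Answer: -303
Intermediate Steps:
Function('G')(n) = 1
Mul(-303, Function('G')(-5)) = Mul(-303, 1) = -303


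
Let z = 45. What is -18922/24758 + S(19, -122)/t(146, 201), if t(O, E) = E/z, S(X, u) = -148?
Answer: -28115267/829393 ≈ -33.899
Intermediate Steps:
t(O, E) = E/45
-18922/24758 + S(19, -122)/t(146, 201) = -18922/24758 - 148/((1/45)*201) = -18922*1/24758 - 148/67/15 = -9461/12379 - 148*15/67 = -9461/12379 - 2220/67 = -28115267/829393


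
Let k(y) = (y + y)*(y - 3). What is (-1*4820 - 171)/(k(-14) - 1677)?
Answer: 4991/1201 ≈ 4.1557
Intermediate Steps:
k(y) = 2*y*(-3 + y) (k(y) = (2*y)*(-3 + y) = 2*y*(-3 + y))
(-1*4820 - 171)/(k(-14) - 1677) = (-1*4820 - 171)/(2*(-14)*(-3 - 14) - 1677) = (-4820 - 171)/(2*(-14)*(-17) - 1677) = -4991/(476 - 1677) = -4991/(-1201) = -4991*(-1/1201) = 4991/1201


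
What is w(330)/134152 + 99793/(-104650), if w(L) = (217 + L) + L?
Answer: -6647826243/7019503400 ≈ -0.94705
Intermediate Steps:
w(L) = 217 + 2*L
w(330)/134152 + 99793/(-104650) = (217 + 2*330)/134152 + 99793/(-104650) = (217 + 660)*(1/134152) + 99793*(-1/104650) = 877*(1/134152) - 99793/104650 = 877/134152 - 99793/104650 = -6647826243/7019503400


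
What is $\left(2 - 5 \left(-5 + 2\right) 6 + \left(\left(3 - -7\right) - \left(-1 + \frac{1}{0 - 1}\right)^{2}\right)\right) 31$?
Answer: $5766$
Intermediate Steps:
$\left(2 - 5 \left(-5 + 2\right) 6 + \left(\left(3 - -7\right) - \left(-1 + \frac{1}{0 - 1}\right)^{2}\right)\right) 31 = \left(2 \left(-5\right) \left(-3\right) 6 + \left(\left(3 + 7\right) - \left(-1 + \frac{1}{-1}\right)^{2}\right)\right) 31 = \left(2 \cdot 15 \cdot 6 + \left(10 - \left(-1 - 1\right)^{2}\right)\right) 31 = \left(2 \cdot 90 + \left(10 - \left(-2\right)^{2}\right)\right) 31 = \left(180 + \left(10 - 4\right)\right) 31 = \left(180 + 6\right) 31 = 186 \cdot 31 = 5766$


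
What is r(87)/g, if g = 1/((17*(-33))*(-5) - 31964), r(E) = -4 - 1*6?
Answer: 291590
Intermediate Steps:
r(E) = -10 (r(E) = -4 - 6 = -10)
g = -1/29159 (g = 1/(-561*(-5) - 31964) = 1/(2805 - 31964) = 1/(-29159) = -1/29159 ≈ -3.4295e-5)
r(87)/g = -10/(-1/29159) = -10*(-29159) = 291590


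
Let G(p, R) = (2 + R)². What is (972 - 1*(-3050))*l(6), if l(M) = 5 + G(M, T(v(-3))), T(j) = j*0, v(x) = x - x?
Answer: 36198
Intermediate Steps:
v(x) = 0
T(j) = 0
l(M) = 9 (l(M) = 5 + (2 + 0)² = 5 + 2² = 5 + 4 = 9)
(972 - 1*(-3050))*l(6) = (972 - 1*(-3050))*9 = (972 + 3050)*9 = 4022*9 = 36198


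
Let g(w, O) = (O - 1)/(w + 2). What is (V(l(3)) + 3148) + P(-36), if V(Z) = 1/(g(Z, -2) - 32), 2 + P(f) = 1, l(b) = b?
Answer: 512956/163 ≈ 3147.0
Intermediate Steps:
g(w, O) = (-1 + O)/(2 + w)
P(f) = -1 (P(f) = -2 + 1 = -1)
V(Z) = 1/(-32 - 3/(2 + Z)) (V(Z) = 1/((-1 - 2)/(2 + Z) - 32) = 1/(-3/(2 + Z) - 32) = 1/(-32 - 3/(2 + Z)))
(V(l(3)) + 3148) + P(-36) = ((-2 - 1*3)/(67 + 32*3) + 3148) - 1 = ((-2 - 3)/(67 + 96) + 3148) - 1 = (-5/163 + 3148) - 1 = 513119/163 - 1 = 512956/163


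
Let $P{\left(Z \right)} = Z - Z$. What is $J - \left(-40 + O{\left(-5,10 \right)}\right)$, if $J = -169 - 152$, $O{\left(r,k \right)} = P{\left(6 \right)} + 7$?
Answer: $-288$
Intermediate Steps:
$P{\left(Z \right)} = 0$
$O{\left(r,k \right)} = 7$ ($O{\left(r,k \right)} = 0 + 7 = 7$)
$J = -321$ ($J = -169 - 152 = -321$)
$J - \left(-40 + O{\left(-5,10 \right)}\right) = -321 - \left(-40 + 7\right) = -321 - -33 = -321 + 33 = -288$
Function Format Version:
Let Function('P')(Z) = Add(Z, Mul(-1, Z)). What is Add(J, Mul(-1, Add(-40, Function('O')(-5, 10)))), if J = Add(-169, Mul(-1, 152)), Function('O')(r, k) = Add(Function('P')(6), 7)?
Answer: -288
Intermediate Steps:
Function('P')(Z) = 0
Function('O')(r, k) = 7 (Function('O')(r, k) = Add(0, 7) = 7)
J = -321 (J = Add(-169, -152) = -321)
Add(J, Mul(-1, Add(-40, Function('O')(-5, 10)))) = Add(-321, Mul(-1, Add(-40, 7))) = Add(-321, Mul(-1, -33)) = Add(-321, 33) = -288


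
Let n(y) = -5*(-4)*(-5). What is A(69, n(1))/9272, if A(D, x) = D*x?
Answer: -1725/2318 ≈ -0.74418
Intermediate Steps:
n(y) = -100 (n(y) = 20*(-5) = -100)
A(69, n(1))/9272 = (69*(-100))/9272 = -6900*1/9272 = -1725/2318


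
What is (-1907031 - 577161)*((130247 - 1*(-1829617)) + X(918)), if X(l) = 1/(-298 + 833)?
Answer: -2604742983874272/535 ≈ -4.8687e+12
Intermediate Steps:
X(l) = 1/535
(-1907031 - 577161)*((130247 - 1*(-1829617)) + X(918)) = (-1907031 - 577161)*((130247 - 1*(-1829617)) + 1/535) = -2484192*((130247 + 1829617) + 1/535) = -2484192*(1959864 + 1/535) = -2484192*1048527241/535 = -2604742983874272/535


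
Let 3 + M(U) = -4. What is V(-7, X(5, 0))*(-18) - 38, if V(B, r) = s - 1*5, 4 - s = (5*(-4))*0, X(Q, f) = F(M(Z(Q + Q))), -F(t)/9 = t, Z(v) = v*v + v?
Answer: -20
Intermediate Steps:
Z(v) = v + v**2 (Z(v) = v**2 + v = v + v**2)
M(U) = -7 (M(U) = -3 - 4 = -7)
F(t) = -9*t
X(Q, f) = 63 (X(Q, f) = -9*(-7) = 63)
s = 4 (s = 4 - 5*(-4)*0 = 4 - (-20)*0 = 4 - 1*0 = 4 + 0 = 4)
V(B, r) = -1 (V(B, r) = 4 - 1*5 = 4 - 5 = -1)
V(-7, X(5, 0))*(-18) - 38 = -1*(-18) - 38 = 18 - 38 = -20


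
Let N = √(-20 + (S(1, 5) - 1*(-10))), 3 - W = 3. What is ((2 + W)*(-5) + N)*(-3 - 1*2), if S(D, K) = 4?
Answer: 50 - 5*I*√6 ≈ 50.0 - 12.247*I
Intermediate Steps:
W = 0 (W = 3 - 1*3 = 3 - 3 = 0)
N = I*√6 (N = √(-20 + (4 - 1*(-10))) = √(-20 + (4 + 10)) = √(-20 + 14) = √(-6) = I*√6 ≈ 2.4495*I)
((2 + W)*(-5) + N)*(-3 - 1*2) = ((2 + 0)*(-5) + I*√6)*(-3 - 1*2) = (2*(-5) + I*√6)*(-3 - 2) = (-10 + I*√6)*(-5) = 50 - 5*I*√6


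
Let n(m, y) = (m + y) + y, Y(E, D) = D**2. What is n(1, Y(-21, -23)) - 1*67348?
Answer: -66289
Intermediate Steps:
n(m, y) = m + 2*y
n(1, Y(-21, -23)) - 1*67348 = (1 + 2*(-23)**2) - 1*67348 = (1 + 2*529) - 67348 = (1 + 1058) - 67348 = 1059 - 67348 = -66289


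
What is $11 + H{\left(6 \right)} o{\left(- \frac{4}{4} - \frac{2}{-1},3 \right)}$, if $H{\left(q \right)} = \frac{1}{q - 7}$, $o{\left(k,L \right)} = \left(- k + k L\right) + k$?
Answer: $8$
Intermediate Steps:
$o{\left(k,L \right)} = L k$ ($o{\left(k,L \right)} = \left(- k + L k\right) + k = L k$)
$H{\left(q \right)} = \frac{1}{-7 + q}$
$11 + H{\left(6 \right)} o{\left(- \frac{4}{4} - \frac{2}{-1},3 \right)} = 11 + \frac{3 \left(- \frac{4}{4} - \frac{2}{-1}\right)}{-7 + 6} = 11 + \frac{3 \left(\left(-4\right) \frac{1}{4} - -2\right)}{-1} = 11 - 3 \left(-1 + 2\right) = 11 - 3 \cdot 1 = 11 - 3 = 8$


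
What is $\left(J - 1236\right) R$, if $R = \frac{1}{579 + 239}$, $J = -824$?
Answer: $- \frac{1030}{409} \approx -2.5183$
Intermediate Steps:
$R = \frac{1}{818} \approx 0.0012225$
$\left(J - 1236\right) R = \left(-824 - 1236\right) \frac{1}{818} = \left(-2060\right) \frac{1}{818} = - \frac{1030}{409}$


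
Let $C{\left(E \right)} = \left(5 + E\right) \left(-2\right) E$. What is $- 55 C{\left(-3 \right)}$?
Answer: $-660$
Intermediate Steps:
$C{\left(E \right)} = E \left(-10 - 2 E\right)$ ($C{\left(E \right)} = \left(-10 - 2 E\right) E = E \left(-10 - 2 E\right)$)
$- 55 C{\left(-3 \right)} = - 55 \left(\left(-2\right) \left(-3\right) \left(5 - 3\right)\right) = - 55 \left(\left(-2\right) \left(-3\right) 2\right) = \left(-55\right) 12 = -660$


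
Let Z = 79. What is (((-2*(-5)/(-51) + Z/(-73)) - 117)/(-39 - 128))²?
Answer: 193908122500/386561871081 ≈ 0.50162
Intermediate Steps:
(((-2*(-5)/(-51) + Z/(-73)) - 117)/(-39 - 128))² = (((-2*(-5)/(-51) + 79/(-73)) - 117)/(-39 - 128))² = (((10*(-1/51) + 79*(-1/73)) - 117)/(-167))² = (((-10/51 - 79/73) - 117)*(-1/167))² = ((-4759/3723 - 117)*(-1/167))² = (-440350/3723*(-1/167))² = (440350/621741)² = 193908122500/386561871081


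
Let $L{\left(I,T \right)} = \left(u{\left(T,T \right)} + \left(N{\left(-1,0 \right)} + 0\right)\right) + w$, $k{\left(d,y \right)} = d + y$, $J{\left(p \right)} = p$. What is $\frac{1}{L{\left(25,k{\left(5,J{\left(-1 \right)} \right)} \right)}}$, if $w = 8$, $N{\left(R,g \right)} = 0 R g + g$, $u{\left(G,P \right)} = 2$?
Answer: $\frac{1}{10} \approx 0.1$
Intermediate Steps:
$N{\left(R,g \right)} = g$ ($N{\left(R,g \right)} = 0 g + g = 0 + g = g$)
$L{\left(I,T \right)} = 10$ ($L{\left(I,T \right)} = \left(2 + \left(0 + 0\right)\right) + 8 = \left(2 + 0\right) + 8 = 2 + 8 = 10$)
$\frac{1}{L{\left(25,k{\left(5,J{\left(-1 \right)} \right)} \right)}} = \frac{1}{10}$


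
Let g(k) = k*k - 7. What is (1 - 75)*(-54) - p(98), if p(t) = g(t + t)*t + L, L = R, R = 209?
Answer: -3760295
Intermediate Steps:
g(k) = -7 + k² (g(k) = k² - 7 = -7 + k²)
L = 209
p(t) = 209 + t*(-7 + 4*t²) (p(t) = (-7 + (t + t)²)*t + 209 = (-7 + (2*t)²)*t + 209 = (-7 + 4*t²)*t + 209 = t*(-7 + 4*t²) + 209 = 209 + t*(-7 + 4*t²))
(1 - 75)*(-54) - p(98) = (1 - 75)*(-54) - (209 + 98*(-7 + 4*98²)) = -74*(-54) - (209 + 98*(-7 + 4*9604)) = 3996 - (209 + 98*(-7 + 38416)) = 3996 - (209 + 98*38409) = 3996 - (209 + 3764082) = 3996 - 1*3764291 = 3996 - 3764291 = -3760295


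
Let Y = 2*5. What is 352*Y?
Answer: 3520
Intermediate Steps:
Y = 10
352*Y = 352*10 = 3520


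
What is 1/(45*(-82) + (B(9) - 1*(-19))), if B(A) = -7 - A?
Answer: -1/3687 ≈ -0.00027122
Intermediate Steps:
1/(45*(-82) + (B(9) - 1*(-19))) = 1/(45*(-82) + ((-7 - 1*9) - 1*(-19))) = 1/(-3690 + ((-7 - 9) + 19)) = 1/(-3690 + (-16 + 19)) = 1/(-3690 + 3) = 1/(-3687) = -1/3687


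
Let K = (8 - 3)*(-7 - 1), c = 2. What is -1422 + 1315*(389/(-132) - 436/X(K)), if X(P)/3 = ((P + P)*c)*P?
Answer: -56254457/10560 ≈ -5327.1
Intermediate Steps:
K = -40 (K = 5*(-8) = -40)
X(P) = 12*P² (X(P) = 3*(((P + P)*2)*P) = 3*(((2*P)*2)*P) = 3*((4*P)*P) = 3*(4*P²) = 12*P²)
-1422 + 1315*(389/(-132) - 436/X(K)) = -1422 + 1315*(389/(-132) - 436/(12*(-40)²)) = -1422 + 1315*(389*(-1/132) - 436/(12*1600)) = -1422 + 1315*(-389/132 - 436/19200) = -1422 + 1315*(-389/132 - 436*1/19200) = -1422 + 1315*(-389/132 - 109/4800) = -1422 + 1315*(-156799/52800) = -1422 - 41238137/10560 = -56254457/10560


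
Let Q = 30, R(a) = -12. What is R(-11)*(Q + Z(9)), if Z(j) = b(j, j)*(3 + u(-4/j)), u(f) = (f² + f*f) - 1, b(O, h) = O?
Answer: -1856/3 ≈ -618.67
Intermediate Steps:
u(f) = -1 + 2*f² (u(f) = (f² + f²) - 1 = 2*f² - 1 = -1 + 2*f²)
Z(j) = j*(2 + 32/j²) (Z(j) = j*(3 + (-1 + 2*(-4/j)²)) = j*(3 + (-1 + 2*(16/j²))) = j*(3 + (-1 + 32/j²)) = j*(2 + 32/j²))
R(-11)*(Q + Z(9)) = -12*(30 + (2*9 + 32/9)) = -12*(30 + (18 + 32*(⅑))) = -12*(30 + (18 + 32/9)) = -12*(30 + 194/9) = -12*464/9 = -1856/3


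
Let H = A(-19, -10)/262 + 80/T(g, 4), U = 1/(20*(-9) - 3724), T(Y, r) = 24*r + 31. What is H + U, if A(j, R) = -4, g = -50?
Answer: 39905667/64950848 ≈ 0.61440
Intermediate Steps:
T(Y, r) = 31 + 24*r
U = -1/3904 (U = 1/(-180 - 3724) = 1/(-3904) = -1/3904 ≈ -0.00025615)
H = 10226/16637 (H = -4/262 + 80/(31 + 24*4) = -4*1/262 + 80/(31 + 96) = -2/131 + 80/127 = 10226/16637 ≈ 0.61465)
H + U = 10226/16637 - 1/3904 = 39905667/64950848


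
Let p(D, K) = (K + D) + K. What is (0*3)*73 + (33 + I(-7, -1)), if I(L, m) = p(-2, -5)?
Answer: 21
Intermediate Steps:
p(D, K) = D + 2*K (p(D, K) = (D + K) + K = D + 2*K)
I(L, m) = -12 (I(L, m) = -2 + 2*(-5) = -2 - 10 = -12)
(0*3)*73 + (33 + I(-7, -1)) = (0*3)*73 + (33 - 12) = 0*73 + 21 = 0 + 21 = 21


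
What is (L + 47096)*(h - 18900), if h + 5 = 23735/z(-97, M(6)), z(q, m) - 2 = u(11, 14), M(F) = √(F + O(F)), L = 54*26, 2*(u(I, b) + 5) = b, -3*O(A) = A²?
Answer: -629105625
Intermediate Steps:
O(A) = -A²/3
u(I, b) = -5 + b/2
L = 1404
M(F) = √(F - F²/3)
z(q, m) = 4 (z(q, m) = 2 + (-5 + (½)*14) = 2 + (-5 + 7) = 2 + 2 = 4)
h = 23715/4 (h = -5 + 23735/4 = 23715/4 ≈ 5928.8)
(L + 47096)*(h - 18900) = (1404 + 47096)*(23715/4 - 18900) = 48500*(-51885/4) = -629105625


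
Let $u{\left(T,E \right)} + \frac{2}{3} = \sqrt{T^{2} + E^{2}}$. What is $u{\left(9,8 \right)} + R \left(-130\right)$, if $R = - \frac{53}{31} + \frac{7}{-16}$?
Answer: $\frac{207179}{744} + \sqrt{145} \approx 290.51$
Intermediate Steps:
$u{\left(T,E \right)} = - \frac{2}{3} + \sqrt{E^{2} + T^{2}}$ ($u{\left(T,E \right)} = - \frac{2}{3} + \sqrt{T^{2} + E^{2}} = - \frac{2}{3} + \sqrt{E^{2} + T^{2}}$)
$R = - \frac{1065}{496}$ ($R = \left(-53\right) \frac{1}{31} + 7 \left(- \frac{1}{16}\right) = - \frac{53}{31} - \frac{7}{16} = - \frac{1065}{496} \approx -2.1472$)
$u{\left(9,8 \right)} + R \left(-130\right) = \left(- \frac{2}{3} + \sqrt{8^{2} + 9^{2}}\right) - - \frac{69225}{248} = \left(- \frac{2}{3} + \sqrt{64 + 81}\right) + \frac{69225}{248} = \left(- \frac{2}{3} + \sqrt{145}\right) + \frac{69225}{248} = \frac{207179}{744} + \sqrt{145}$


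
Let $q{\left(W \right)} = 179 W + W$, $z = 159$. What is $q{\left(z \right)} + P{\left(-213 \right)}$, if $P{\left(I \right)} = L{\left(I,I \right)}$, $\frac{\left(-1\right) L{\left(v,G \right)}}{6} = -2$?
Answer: $28632$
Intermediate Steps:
$L{\left(v,G \right)} = 12$ ($L{\left(v,G \right)} = \left(-6\right) \left(-2\right) = 12$)
$P{\left(I \right)} = 12$
$q{\left(W \right)} = 180 W$
$q{\left(z \right)} + P{\left(-213 \right)} = 180 \cdot 159 + 12 = 28620 + 12 = 28632$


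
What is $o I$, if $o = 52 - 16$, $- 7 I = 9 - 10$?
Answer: $\frac{36}{7} \approx 5.1429$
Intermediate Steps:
$I = \frac{1}{7}$ ($I = - \frac{9 - 10}{7} = \left(- \frac{1}{7}\right) \left(-1\right) = \frac{1}{7} \approx 0.14286$)
$o = 36$ ($o = 52 - 16 = 36$)
$o I = 36 \cdot \frac{1}{7} = \frac{36}{7}$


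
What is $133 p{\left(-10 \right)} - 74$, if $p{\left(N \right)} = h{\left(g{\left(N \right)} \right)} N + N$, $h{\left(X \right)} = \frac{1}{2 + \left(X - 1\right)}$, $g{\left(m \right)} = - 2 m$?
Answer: $- \frac{4402}{3} \approx -1467.3$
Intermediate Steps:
$h{\left(X \right)} = \frac{1}{1 + X}$ ($h{\left(X \right)} = \frac{1}{2 + \left(-1 + X\right)} = \frac{1}{1 + X}$)
$p{\left(N \right)} = N + \frac{N}{1 - 2 N}$ ($p{\left(N \right)} = \frac{N}{1 - 2 N} + N = N + \frac{N}{1 - 2 N}$)
$133 p{\left(-10 \right)} - 74 = 133 \cdot 2 \left(-10\right) \frac{1}{-1 + 2 \left(-10\right)} \left(-1 - 10\right) - 74 = 133 \cdot 2 \left(-10\right) \frac{1}{-1 - 20} \left(-11\right) - 74 = 133 \cdot 2 \left(-10\right) \frac{1}{-21} \left(-11\right) - 74 = 133 \cdot 2 \left(-10\right) \left(- \frac{1}{21}\right) \left(-11\right) - 74 = 133 \left(- \frac{220}{21}\right) - 74 = - \frac{4180}{3} - 74 = - \frac{4402}{3}$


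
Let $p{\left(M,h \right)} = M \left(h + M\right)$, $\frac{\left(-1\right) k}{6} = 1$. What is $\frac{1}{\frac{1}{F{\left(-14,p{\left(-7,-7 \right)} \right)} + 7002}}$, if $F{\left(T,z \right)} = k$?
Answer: $6996$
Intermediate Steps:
$k = -6$ ($k = \left(-6\right) 1 = -6$)
$p{\left(M,h \right)} = M \left(M + h\right)$
$F{\left(T,z \right)} = -6$
$\frac{1}{\frac{1}{F{\left(-14,p{\left(-7,-7 \right)} \right)} + 7002}} = \frac{1}{\frac{1}{-6 + 7002}} = \frac{1}{\frac{1}{6996}} = 6996$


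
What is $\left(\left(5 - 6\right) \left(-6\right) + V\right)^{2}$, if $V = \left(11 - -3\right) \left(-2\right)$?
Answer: $484$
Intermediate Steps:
$V = -28$ ($V = \left(11 + 3\right) \left(-2\right) = 14 \left(-2\right) = -28$)
$\left(\left(5 - 6\right) \left(-6\right) + V\right)^{2} = \left(\left(5 - 6\right) \left(-6\right) - 28\right)^{2} = \left(\left(-1\right) \left(-6\right) - 28\right)^{2} = \left(6 - 28\right)^{2} = \left(-22\right)^{2} = 484$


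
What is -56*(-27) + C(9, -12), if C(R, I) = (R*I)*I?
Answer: 2808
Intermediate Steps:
C(R, I) = R*I² (C(R, I) = (I*R)*I = R*I²)
-56*(-27) + C(9, -12) = -56*(-27) + 9*(-12)² = 1512 + 9*144 = 1512 + 1296 = 2808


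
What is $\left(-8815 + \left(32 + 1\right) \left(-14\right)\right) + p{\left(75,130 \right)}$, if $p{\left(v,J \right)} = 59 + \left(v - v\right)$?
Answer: $-9218$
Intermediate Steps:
$p{\left(v,J \right)} = 59$ ($p{\left(v,J \right)} = 59 + 0 = 59$)
$\left(-8815 + \left(32 + 1\right) \left(-14\right)\right) + p{\left(75,130 \right)} = \left(-8815 + \left(32 + 1\right) \left(-14\right)\right) + 59 = \left(-8815 + 33 \left(-14\right)\right) + 59 = \left(-8815 - 462\right) + 59 = -9277 + 59 = -9218$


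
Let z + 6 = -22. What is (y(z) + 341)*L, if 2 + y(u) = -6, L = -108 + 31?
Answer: -25641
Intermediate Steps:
z = -28 (z = -6 - 22 = -28)
L = -77
y(u) = -8 (y(u) = -2 - 6 = -8)
(y(z) + 341)*L = (-8 + 341)*(-77) = 333*(-77) = -25641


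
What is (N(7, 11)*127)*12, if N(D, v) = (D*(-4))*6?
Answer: -256032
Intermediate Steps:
N(D, v) = -24*D (N(D, v) = -4*D*6 = -24*D)
(N(7, 11)*127)*12 = (-24*7*127)*12 = -168*127*12 = -21336*12 = -256032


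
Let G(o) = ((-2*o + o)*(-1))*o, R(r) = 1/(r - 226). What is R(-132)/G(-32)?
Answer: -1/366592 ≈ -2.7278e-6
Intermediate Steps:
R(r) = 1/(-226 + r)
G(o) = o² (G(o) = (-o*(-1))*o = o*o = o²)
R(-132)/G(-32) = 1/((-226 - 132)*((-32)²)) = 1/(-358*1024) = -1/358*1/1024 = -1/366592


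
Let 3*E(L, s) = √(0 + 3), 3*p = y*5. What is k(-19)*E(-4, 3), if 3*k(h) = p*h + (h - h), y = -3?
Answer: 95*√3/9 ≈ 18.283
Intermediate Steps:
p = -5 (p = (-3*5)/3 = (⅓)*(-15) = -5)
k(h) = -5*h/3 (k(h) = (-5*h + (h - h))/3 = (-5*h + 0)/3 = (-5*h)/3 = -5*h/3)
E(L, s) = √3/3 (E(L, s) = √(0 + 3)/3 = √3/3)
k(-19)*E(-4, 3) = (-5/3*(-19))*(√3/3) = 95*(√3/3)/3 = 95*√3/9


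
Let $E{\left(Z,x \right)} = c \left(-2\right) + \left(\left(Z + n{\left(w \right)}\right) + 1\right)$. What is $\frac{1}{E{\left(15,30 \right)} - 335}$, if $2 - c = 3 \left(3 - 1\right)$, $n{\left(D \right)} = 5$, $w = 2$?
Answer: $- \frac{1}{306} \approx -0.003268$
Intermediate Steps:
$c = -4$ ($c = 2 - 3 \left(3 - 1\right) = 2 - 3 \cdot 2 = 2 - 6 = -4$)
$E{\left(Z,x \right)} = 14 + Z$ ($E{\left(Z,x \right)} = \left(-4\right) \left(-2\right) + \left(\left(Z + 5\right) + 1\right) = 8 + \left(\left(5 + Z\right) + 1\right) = 8 + \left(6 + Z\right) = 14 + Z$)
$\frac{1}{E{\left(15,30 \right)} - 335} = \frac{1}{\left(14 + 15\right) - 335} = \frac{1}{29 - 335} = \frac{1}{-306} = - \frac{1}{306}$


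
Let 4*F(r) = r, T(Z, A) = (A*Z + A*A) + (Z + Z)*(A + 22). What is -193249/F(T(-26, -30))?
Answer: -193249/524 ≈ -368.80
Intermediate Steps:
T(Z, A) = A² + A*Z + 2*Z*(22 + A) (T(Z, A) = (A*Z + A²) + (2*Z)*(22 + A) = (A² + A*Z) + 2*Z*(22 + A) = A² + A*Z + 2*Z*(22 + A))
F(r) = r/4
-193249/F(T(-26, -30)) = -193249*4/((-30)² + 44*(-26) + 3*(-30)*(-26)) = -193249*4/(900 - 1144 + 2340) = -193249/((¼)*2096) = -193249/524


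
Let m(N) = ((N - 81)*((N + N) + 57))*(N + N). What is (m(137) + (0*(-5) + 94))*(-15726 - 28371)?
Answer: -223966810926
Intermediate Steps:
m(N) = 2*N*(-81 + N)*(57 + 2*N) (m(N) = ((-81 + N)*(2*N + 57))*(2*N) = ((-81 + N)*(57 + 2*N))*(2*N) = 2*N*(-81 + N)*(57 + 2*N))
(m(137) + (0*(-5) + 94))*(-15726 - 28371) = (2*137*(-4617 - 105*137 + 2*137²) + (0*(-5) + 94))*(-15726 - 28371) = (2*137*(-4617 - 14385 + 2*18769) + (0 + 94))*(-44097) = (2*137*(-4617 - 14385 + 37538) + 94)*(-44097) = (2*137*18536 + 94)*(-44097) = (5078864 + 94)*(-44097) = 5078958*(-44097) = -223966810926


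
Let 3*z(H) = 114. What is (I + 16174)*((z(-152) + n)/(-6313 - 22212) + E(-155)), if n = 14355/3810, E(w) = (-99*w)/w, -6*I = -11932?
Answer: -2791732608028/1552575 ≈ -1.7981e+6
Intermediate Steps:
I = 5966/3 (I = -⅙*(-11932) = 5966/3 ≈ 1988.7)
z(H) = 38 (z(H) = (⅓)*114 = 38)
E(w) = -99
n = 957/254 (n = 14355*(1/3810) = 957/254 ≈ 3.7677)
(I + 16174)*((z(-152) + n)/(-6313 - 22212) + E(-155)) = (5966/3 + 16174)*((38 + 957/254)/(-6313 - 22212) - 99) = 54488*((10609/254)/(-28525) - 99)/3 = 54488*((10609/254)*(-1/28525) - 99)/3 = 54488*(-10609/7245350 - 99)/3 = (54488/3)*(-717300259/7245350) = -2791732608028/1552575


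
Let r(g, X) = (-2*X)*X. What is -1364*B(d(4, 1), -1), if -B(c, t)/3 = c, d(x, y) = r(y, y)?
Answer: -8184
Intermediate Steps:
r(g, X) = -2*X²
d(x, y) = -2*y²
B(c, t) = -3*c
-1364*B(d(4, 1), -1) = -(-4092)*(-2*1²) = -(-4092)*(-2*1) = -(-4092)*(-2) = -1364*6 = -8184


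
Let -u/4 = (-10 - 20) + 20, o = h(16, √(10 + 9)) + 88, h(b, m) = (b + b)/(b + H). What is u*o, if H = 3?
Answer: 68160/19 ≈ 3587.4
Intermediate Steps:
h(b, m) = 2*b/(3 + b) (h(b, m) = (b + b)/(b + 3) = (2*b)/(3 + b) = 2*b/(3 + b))
o = 1704/19 (o = 2*16/(3 + 16) + 88 = 2*16/19 + 88 = 2*16*(1/19) + 88 = 32/19 + 88 = 1704/19 ≈ 89.684)
u = 40 (u = -4*((-10 - 20) + 20) = -4*(-30 + 20) = -4*(-10) = 40)
u*o = 40*(1704/19) = 68160/19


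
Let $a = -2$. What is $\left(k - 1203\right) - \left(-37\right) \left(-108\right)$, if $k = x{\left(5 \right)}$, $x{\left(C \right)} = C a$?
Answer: $-5209$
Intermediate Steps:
$x{\left(C \right)} = - 2 C$ ($x{\left(C \right)} = C \left(-2\right) = - 2 C$)
$k = -10$ ($k = \left(-2\right) 5 = -10$)
$\left(k - 1203\right) - \left(-37\right) \left(-108\right) = \left(-10 - 1203\right) - \left(-37\right) \left(-108\right) = \left(-10 - 1203\right) - 3996 = -1213 - 3996 = -5209$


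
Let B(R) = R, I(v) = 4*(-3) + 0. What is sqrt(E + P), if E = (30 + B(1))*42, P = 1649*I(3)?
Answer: 3*I*sqrt(2054) ≈ 135.96*I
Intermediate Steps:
I(v) = -12 (I(v) = -12 + 0 = -12)
P = -19788 (P = 1649*(-12) = -19788)
E = 1302 (E = (30 + 1)*42 = 31*42 = 1302)
sqrt(E + P) = sqrt(1302 - 19788) = sqrt(-18486) = 3*I*sqrt(2054)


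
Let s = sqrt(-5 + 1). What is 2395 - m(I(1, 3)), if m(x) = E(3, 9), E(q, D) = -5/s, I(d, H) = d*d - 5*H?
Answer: 2395 - 5*I/2 ≈ 2395.0 - 2.5*I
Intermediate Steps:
s = 2*I (s = sqrt(-4) = 2*I ≈ 2.0*I)
I(d, H) = d**2 - 5*H
E(q, D) = 5*I/2 (E(q, D) = -5*(-I/2) = -(-5)*I/2 = 5*I/2)
m(x) = 5*I/2
2395 - m(I(1, 3)) = 2395 - 5*I/2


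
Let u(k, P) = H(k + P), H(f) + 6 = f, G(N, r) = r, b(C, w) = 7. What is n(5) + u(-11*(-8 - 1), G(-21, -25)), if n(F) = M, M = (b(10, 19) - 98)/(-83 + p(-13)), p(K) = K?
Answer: 6619/96 ≈ 68.948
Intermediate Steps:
M = 91/96 (M = (7 - 98)/(-83 - 13) = -91/(-96) = -91*(-1/96) = 91/96 ≈ 0.94792)
H(f) = -6 + f
u(k, P) = -6 + P + k (u(k, P) = -6 + (k + P) = -6 + (P + k) = -6 + P + k)
n(F) = 91/96
n(5) + u(-11*(-8 - 1), G(-21, -25)) = 91/96 + (-6 - 25 - 11*(-8 - 1)) = 91/96 + (-6 - 25 - 11*(-9)) = 91/96 + (-6 - 25 + 99) = 91/96 + 68 = 6619/96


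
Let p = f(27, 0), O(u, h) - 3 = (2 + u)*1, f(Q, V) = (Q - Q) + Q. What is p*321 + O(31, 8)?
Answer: 8703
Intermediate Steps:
f(Q, V) = Q (f(Q, V) = 0 + Q = Q)
O(u, h) = 5 + u (O(u, h) = 3 + (2 + u)*1 = 3 + (2 + u) = 5 + u)
p = 27
p*321 + O(31, 8) = 27*321 + (5 + 31) = 8667 + 36 = 8703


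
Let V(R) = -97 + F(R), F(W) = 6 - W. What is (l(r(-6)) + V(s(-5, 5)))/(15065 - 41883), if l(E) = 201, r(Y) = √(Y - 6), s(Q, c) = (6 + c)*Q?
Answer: -15/2438 ≈ -0.0061526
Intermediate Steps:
s(Q, c) = Q*(6 + c)
r(Y) = √(-6 + Y)
V(R) = -91 - R (V(R) = -97 + (6 - R) = -91 - R)
(l(r(-6)) + V(s(-5, 5)))/(15065 - 41883) = (201 + (-91 - (-5)*(6 + 5)))/(15065 - 41883) = (201 + (-91 - (-5)*11))/(-26818) = (201 + (-91 - 1*(-55)))*(-1/26818) = (201 + (-91 + 55))*(-1/26818) = (201 - 36)*(-1/26818) = 165*(-1/26818) = -15/2438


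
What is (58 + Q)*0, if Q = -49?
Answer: 0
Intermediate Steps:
(58 + Q)*0 = (58 - 49)*0 = 9*0 = 0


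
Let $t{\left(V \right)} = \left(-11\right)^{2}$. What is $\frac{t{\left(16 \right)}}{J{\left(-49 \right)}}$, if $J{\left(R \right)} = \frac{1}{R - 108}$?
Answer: $-18997$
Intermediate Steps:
$J{\left(R \right)} = \frac{1}{-108 + R}$
$t{\left(V \right)} = 121$
$\frac{t{\left(16 \right)}}{J{\left(-49 \right)}} = \frac{121}{\frac{1}{-108 - 49}} = \frac{121}{\frac{1}{-157}} = \frac{121}{- \frac{1}{157}} = 121 \left(-157\right) = -18997$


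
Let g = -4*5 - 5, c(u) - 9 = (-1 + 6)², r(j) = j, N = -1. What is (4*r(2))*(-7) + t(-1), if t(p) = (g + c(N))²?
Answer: 25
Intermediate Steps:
c(u) = 34 (c(u) = 9 + (-1 + 6)² = 9 + 5² = 9 + 25 = 34)
g = -25 (g = -20 - 5 = -25)
t(p) = 81 (t(p) = (-25 + 34)² = 9² = 81)
(4*r(2))*(-7) + t(-1) = (4*2)*(-7) + 81 = 8*(-7) + 81 = -56 + 81 = 25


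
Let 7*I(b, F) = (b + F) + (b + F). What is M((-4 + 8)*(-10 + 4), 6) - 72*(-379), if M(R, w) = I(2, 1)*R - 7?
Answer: 190823/7 ≈ 27260.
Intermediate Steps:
I(b, F) = 2*F/7 + 2*b/7 (I(b, F) = ((b + F) + (b + F))/7 = ((F + b) + (F + b))/7 = (2*F + 2*b)/7 = 2*F/7 + 2*b/7)
M(R, w) = -7 + 6*R/7 (M(R, w) = ((2/7)*1 + (2/7)*2)*R - 7 = (2/7 + 4/7)*R - 7 = 6*R/7 - 7 = -7 + 6*R/7)
M((-4 + 8)*(-10 + 4), 6) - 72*(-379) = (-7 + 6*((-4 + 8)*(-10 + 4))/7) - 72*(-379) = (-7 + 6*(4*(-6))/7) + 27288 = (-7 + (6/7)*(-24)) + 27288 = (-7 - 144/7) + 27288 = -193/7 + 27288 = 190823/7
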